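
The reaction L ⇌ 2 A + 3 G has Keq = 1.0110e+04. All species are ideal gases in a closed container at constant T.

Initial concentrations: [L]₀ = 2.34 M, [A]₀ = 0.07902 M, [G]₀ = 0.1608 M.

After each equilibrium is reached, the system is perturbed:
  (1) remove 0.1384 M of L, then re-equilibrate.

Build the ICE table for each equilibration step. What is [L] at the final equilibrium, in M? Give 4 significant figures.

Q₀ = 1.1095e-05 vs Keq = 1.0110e+04 ⇒ Q<K, forward
Step 1:
                    L           A           G
  Initial        2.34     0.07902      0.1608
  Change       -1.977       3.953        5.93
  Equil        0.3634       4.032       6.091
  solve Keq expr → x = 1.977; check Q = 1.0110e+04
Then remove 0.1384 M of L.
Step 2:
                    L           A           G
  Initial       0.225       4.032       6.091
  Change      0.07551      -0.151     -0.2265
  Equil        0.3005       3.881       5.864
  solve Keq expr → x = -0.07551; check Q = 1.0110e+04

[L]_eq = 0.3005 M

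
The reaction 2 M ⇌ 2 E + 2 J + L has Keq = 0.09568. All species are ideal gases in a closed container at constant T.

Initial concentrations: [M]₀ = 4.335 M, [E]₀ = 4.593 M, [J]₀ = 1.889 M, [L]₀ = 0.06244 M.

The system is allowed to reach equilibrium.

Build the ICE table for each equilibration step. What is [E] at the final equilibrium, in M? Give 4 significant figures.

[E]_eq = 4.523 M

Q₀ = 0.2501 vs Keq = 0.09568 ⇒ Q>K, reverse
Step 1:
                   M          E          J          L
  I            4.335      4.593      1.889    0.06244
  C          0.07002   -0.07002   -0.07002   -0.03501
  E            4.405      4.523      1.819    0.02743
  solve Keq expr → x = -0.03501; check Q = 0.09568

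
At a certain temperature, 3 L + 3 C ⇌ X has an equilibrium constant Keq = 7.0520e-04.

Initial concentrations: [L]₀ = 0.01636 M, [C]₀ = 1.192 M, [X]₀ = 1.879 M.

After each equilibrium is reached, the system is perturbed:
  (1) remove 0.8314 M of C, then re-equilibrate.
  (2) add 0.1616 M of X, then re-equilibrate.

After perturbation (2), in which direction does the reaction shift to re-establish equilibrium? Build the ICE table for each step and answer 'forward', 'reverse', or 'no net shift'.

Direction: reverse

Q₀ = 2.5337e+05 vs Keq = 7.0520e-04 ⇒ Q>K, reverse
Step 1:
                  L         C         X
  I         0.01636     1.192     1.879
  C           2.773     2.773   -0.9244
  E            2.79     3.965    0.9546
  solve Keq expr → x = -0.9244; check Q = 7.0520e-04
Then remove 0.8314 M of C.
Step 2:
                  L         C         X
  I            2.79     3.134    0.9546
  C          0.3065    0.3065   -0.1022
  E           3.096      3.44    0.8524
  solve Keq expr → x = -0.1022; check Q = 7.0520e-04
Then add 0.1616 M of X.
Step 3:
                  L         C         X
  I           3.096      3.44     1.014
  C         0.08069   0.08069   -0.0269
  E           3.177     3.521    0.9871
  solve Keq expr → x = -0.0269; check Q = 7.0520e-04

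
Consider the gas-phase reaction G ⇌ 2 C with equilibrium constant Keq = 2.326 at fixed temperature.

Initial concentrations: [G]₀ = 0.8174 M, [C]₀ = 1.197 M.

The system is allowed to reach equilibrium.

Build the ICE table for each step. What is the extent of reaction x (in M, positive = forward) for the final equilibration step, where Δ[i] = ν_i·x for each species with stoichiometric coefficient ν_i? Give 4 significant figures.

Q₀ = 1.753 vs Keq = 2.326 ⇒ Q<K, forward
Step 1:
                    G           C
  init         0.8174       1.197
  Δ          -0.06358      0.1272
  eq           0.7538       1.324
  solve Keq expr → x = 0.06358; check Q = 2.326

x = 0.06358 M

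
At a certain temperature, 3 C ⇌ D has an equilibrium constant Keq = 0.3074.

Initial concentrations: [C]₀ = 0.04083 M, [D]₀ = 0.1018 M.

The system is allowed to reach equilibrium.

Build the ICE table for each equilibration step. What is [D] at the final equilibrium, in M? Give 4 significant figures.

[D]_eq = 0.009782 M

Q₀ = 1496 vs Keq = 0.3074 ⇒ Q>K, reverse
Step 1:
                    C           D
  I           0.04083      0.1018
  C            0.2761    -0.09202
  E            0.3169    0.009782
  solve Keq expr → x = -0.09202; check Q = 0.3074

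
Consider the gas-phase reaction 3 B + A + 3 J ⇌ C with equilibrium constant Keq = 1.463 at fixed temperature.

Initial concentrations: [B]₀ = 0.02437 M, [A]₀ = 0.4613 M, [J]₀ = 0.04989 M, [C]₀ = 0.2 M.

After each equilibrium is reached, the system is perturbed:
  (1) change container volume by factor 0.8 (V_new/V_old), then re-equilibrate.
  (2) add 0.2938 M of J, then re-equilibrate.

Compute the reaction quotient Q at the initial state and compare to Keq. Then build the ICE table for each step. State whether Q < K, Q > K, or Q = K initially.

Q₀ = 2.4123e+08; Q > K (proceeds reverse)

Q₀ = 2.4123e+08 vs Keq = 1.463 ⇒ Q>K, reverse
Step 1:
                   B          A          J          C
  init       0.02437     0.4613    0.04989        0.2
  Δ           0.5184     0.1728     0.5184    -0.1728
  eq          0.5427     0.6341     0.5683    0.02721
  solve Keq expr → x = -0.1728; check Q = 1.463
Then change container volume by factor 0.8 (V_new/V_old).
Step 2:
                   B          A          J          C
  init        0.6784     0.7926     0.7103    0.03402
  Δ         -0.07942   -0.02647   -0.07942    0.02647
  eq           0.599     0.7661     0.6309    0.06049
  solve Keq expr → x = 0.02647; check Q = 1.463
Then add 0.2938 M of J.
Step 3:
                   B          A          J          C
  init         0.599     0.7661     0.9247    0.06049
  Δ         -0.08329   -0.02776   -0.08329    0.02776
  eq          0.5157     0.7384     0.8414    0.08825
  solve Keq expr → x = 0.02776; check Q = 1.463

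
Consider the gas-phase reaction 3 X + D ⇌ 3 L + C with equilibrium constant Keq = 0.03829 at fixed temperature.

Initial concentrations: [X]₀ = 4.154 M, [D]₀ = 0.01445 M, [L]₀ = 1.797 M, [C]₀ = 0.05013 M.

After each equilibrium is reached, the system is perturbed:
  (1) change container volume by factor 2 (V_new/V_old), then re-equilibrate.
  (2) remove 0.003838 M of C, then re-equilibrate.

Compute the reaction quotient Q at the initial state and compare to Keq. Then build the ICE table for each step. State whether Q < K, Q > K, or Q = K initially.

Q₀ = 0.2809 vs Keq = 0.03829 ⇒ Q>K, reverse
Step 1:
                  X         D         L         C
  Initial     4.154   0.01445     1.797   0.05013
  Change    0.07975   0.02658  -0.07975  -0.02658
  Equil       4.234   0.04103     1.717   0.02355
  solve Keq expr → x = -0.02658; check Q = 0.03829
Then change container volume by factor 2 (V_new/V_old).
Step 2:
                  X         D         L         C
  Initial     2.117   0.02052    0.8586   0.01177
  Change          0         0         0         0
  Equil       2.117   0.02052    0.8586   0.01177
  solve Keq expr → x = 0; check Q = 0.03829
Then remove 0.003838 M of C.
Step 3:
                  X         D         L         C
  Initial     2.117   0.02052    0.8586  0.007935
  Change  -0.006672 -0.002224  0.006672  0.002224
  Equil        2.11   0.01829    0.8653   0.01016
  solve Keq expr → x = 0.002224; check Q = 0.03829

Q₀ = 0.2809; Q > K (proceeds reverse)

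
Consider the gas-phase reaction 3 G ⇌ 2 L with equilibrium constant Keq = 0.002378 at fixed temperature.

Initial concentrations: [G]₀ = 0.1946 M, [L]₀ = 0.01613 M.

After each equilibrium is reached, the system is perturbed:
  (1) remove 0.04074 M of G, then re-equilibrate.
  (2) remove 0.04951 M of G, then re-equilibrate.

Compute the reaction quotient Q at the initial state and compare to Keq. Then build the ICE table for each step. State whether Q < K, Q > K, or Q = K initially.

Q₀ = 0.03531; Q > K (proceeds reverse)

Q₀ = 0.03531 vs Keq = 0.002378 ⇒ Q>K, reverse
Step 1:
                   G          L
  init        0.1946    0.01613
  Δ          0.01707   -0.01138
  eq          0.2117   0.004749
  solve Keq expr → x = -0.005691; check Q = 0.002378
Then remove 0.04074 M of G.
Step 2:
                   G          L
  init        0.1709   0.004749
  Δ         0.001869  -0.001246
  eq          0.1728   0.003503
  solve Keq expr → x = -6.2305e-04; check Q = 0.002378
Then remove 0.04951 M of G.
Step 3:
                   G          L
  init        0.1233   0.003503
  Δ          0.00201   -0.00134
  eq          0.1253   0.002163
  solve Keq expr → x = -6.6999e-04; check Q = 0.002378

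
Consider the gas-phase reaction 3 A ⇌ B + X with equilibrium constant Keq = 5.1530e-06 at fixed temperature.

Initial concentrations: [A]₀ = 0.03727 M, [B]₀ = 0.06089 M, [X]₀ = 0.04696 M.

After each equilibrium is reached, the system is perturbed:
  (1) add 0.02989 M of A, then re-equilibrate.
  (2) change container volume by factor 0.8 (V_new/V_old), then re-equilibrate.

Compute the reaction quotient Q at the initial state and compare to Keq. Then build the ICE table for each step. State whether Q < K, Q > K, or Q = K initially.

Q₀ = 55.23 vs Keq = 5.1530e-06 ⇒ Q>K, reverse
Step 1:
                    A           B           X
  I           0.03727     0.06089     0.04696
  C            0.1409    -0.04696    -0.04696
  E            0.1781     0.01393  2.0910e-06
  solve Keq expr → x = -0.04696; check Q = 5.1530e-06
Then add 0.02989 M of A.
Step 2:
                    A           B           X
  I             0.208     0.01393  2.0910e-06
  C       -3.7156e-06  1.2385e-06  1.2385e-06
  E             0.208     0.01393  3.3295e-06
  solve Keq expr → x = 1.2385e-06; check Q = 5.1530e-06
Then change container volume by factor 0.8 (V_new/V_old).
Step 3:
                    A           B           X
  I              0.26     0.01742  4.1619e-06
  C       -3.1199e-06  1.0400e-06  1.0400e-06
  E              0.26     0.01742  5.2019e-06
  solve Keq expr → x = 1.0400e-06; check Q = 5.1530e-06

Q₀ = 55.23; Q > K (proceeds reverse)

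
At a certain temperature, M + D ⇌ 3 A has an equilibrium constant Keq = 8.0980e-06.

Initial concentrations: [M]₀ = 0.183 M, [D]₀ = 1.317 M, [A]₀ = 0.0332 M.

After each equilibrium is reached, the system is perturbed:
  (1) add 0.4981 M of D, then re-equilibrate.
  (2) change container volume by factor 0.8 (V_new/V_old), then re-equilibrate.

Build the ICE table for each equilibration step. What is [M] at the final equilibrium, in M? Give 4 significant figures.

[M]_eq = 0.2371 M

Q₀ = 1.5184e-04 vs Keq = 8.0980e-06 ⇒ Q>K, reverse
Step 1:
                  M         D         A
  init        0.183     1.317    0.0332
  Δ        0.006842  0.006842  -0.02053
  eq         0.1898     1.324   0.01267
  solve Keq expr → x = -0.006842; check Q = 8.0980e-06
Then add 0.4981 M of D.
Step 2:
                  M         D         A
  init       0.1898     1.822   0.01267
  Δ       -4.7021e-04 -4.7021e-04  0.001411
  eq         0.1894     1.821   0.01408
  solve Keq expr → x = 4.7021e-04; check Q = 8.0980e-06
Then change container volume by factor 0.8 (V_new/V_old).
Step 3:
                  M         D         A
  init       0.2367     2.277    0.0176
  Δ       4.1710e-04 4.1710e-04 -0.001251
  eq         0.2371     2.277   0.01635
  solve Keq expr → x = -4.1710e-04; check Q = 8.0980e-06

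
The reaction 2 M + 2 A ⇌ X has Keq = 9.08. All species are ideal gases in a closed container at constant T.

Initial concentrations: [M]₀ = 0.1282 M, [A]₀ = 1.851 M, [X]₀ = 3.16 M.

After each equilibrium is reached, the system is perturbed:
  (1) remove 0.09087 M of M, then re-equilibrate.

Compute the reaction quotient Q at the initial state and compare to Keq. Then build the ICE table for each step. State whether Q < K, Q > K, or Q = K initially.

Q₀ = 56.12; Q > K (proceeds reverse)

Q₀ = 56.12 vs Keq = 9.08 ⇒ Q>K, reverse
Step 1:
                  M         A         X
  init       0.1282     1.851      3.16
  Δ          0.1612    0.1612  -0.08061
  eq         0.2894     2.012     3.079
  solve Keq expr → x = -0.08061; check Q = 9.08
Then remove 0.09087 M of M.
Step 2:
                  M         A         X
  init       0.1985     2.012     3.079
  Δ         0.07826   0.07826  -0.03913
  eq         0.2768      2.09      3.04
  solve Keq expr → x = -0.03913; check Q = 9.08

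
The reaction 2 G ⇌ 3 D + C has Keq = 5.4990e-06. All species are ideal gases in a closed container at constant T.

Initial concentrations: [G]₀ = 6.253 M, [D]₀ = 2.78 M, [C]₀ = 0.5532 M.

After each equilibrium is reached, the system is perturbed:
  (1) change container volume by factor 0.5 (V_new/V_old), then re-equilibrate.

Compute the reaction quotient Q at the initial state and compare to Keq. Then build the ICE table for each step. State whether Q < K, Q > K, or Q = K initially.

Q₀ = 0.304 vs Keq = 5.4990e-06 ⇒ Q>K, reverse
Step 1:
                    G           D           C
  I             6.253        2.78      0.5532
  C             1.106      -1.659      -0.553
  E             7.359       1.121  2.1138e-04
  solve Keq expr → x = -0.553; check Q = 5.4990e-06
Then change container volume by factor 0.5 (V_new/V_old).
Step 2:
                    G           D           C
  I             14.72       2.242  4.2276e-04
  C        6.3385e-04 -9.5078e-04 -3.1693e-04
  E             14.72       2.241  1.0583e-04
  solve Keq expr → x = -3.1693e-04; check Q = 5.4990e-06

Q₀ = 0.304; Q > K (proceeds reverse)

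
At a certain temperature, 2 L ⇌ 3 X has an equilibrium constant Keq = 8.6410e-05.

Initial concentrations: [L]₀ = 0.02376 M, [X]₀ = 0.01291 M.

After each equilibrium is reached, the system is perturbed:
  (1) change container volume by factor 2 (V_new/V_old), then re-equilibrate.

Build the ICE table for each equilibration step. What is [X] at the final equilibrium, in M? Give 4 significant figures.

Q₀ = 0.003811 vs Keq = 8.6410e-05 ⇒ Q>K, reverse
Step 1:
                  L         X
  I         0.02376   0.01291
  C         0.00579 -0.008684
  E         0.02955  0.004226
  solve Keq expr → x = -0.002895; check Q = 8.6410e-05
Then change container volume by factor 2 (V_new/V_old).
Step 2:
                  L         X
  I         0.01477  0.002113
  C       -3.3887e-04 5.0830e-04
  E         0.01444  0.002621
  solve Keq expr → x = 1.6943e-04; check Q = 8.6410e-05

[X]_eq = 0.002621 M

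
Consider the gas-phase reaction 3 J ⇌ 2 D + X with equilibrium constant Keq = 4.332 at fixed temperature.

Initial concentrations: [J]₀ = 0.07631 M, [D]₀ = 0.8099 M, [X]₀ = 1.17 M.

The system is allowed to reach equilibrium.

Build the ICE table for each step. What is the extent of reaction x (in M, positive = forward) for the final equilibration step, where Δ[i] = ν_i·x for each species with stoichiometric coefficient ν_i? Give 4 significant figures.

x = -0.1181 M

Q₀ = 1727 vs Keq = 4.332 ⇒ Q>K, reverse
Step 1:
                    J           D           X
  I           0.07631      0.8099        1.17
  C            0.3544     -0.2363     -0.1181
  E            0.4307      0.5736       1.052
  solve Keq expr → x = -0.1181; check Q = 4.332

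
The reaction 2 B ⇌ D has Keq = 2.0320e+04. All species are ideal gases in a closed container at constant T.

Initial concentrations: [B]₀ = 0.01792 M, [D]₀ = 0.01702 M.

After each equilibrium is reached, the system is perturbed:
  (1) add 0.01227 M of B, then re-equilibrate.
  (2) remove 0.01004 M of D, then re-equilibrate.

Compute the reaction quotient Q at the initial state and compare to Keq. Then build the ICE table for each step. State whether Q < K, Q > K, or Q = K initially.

Q₀ = 53; Q < K (proceeds forward)

Q₀ = 53 vs Keq = 2.0320e+04 ⇒ Q<K, forward
Step 1:
                  B         D
  init      0.01792   0.01702
  Δ         -0.0168  0.008401
  eq       0.001118   0.02542
  solve Keq expr → x = 0.008401; check Q = 2.0320e+04
Then add 0.01227 M of B.
Step 2:
                  B         D
  init      0.01339   0.02542
  Δ        -0.01214  0.006072
  eq       0.001245   0.03149
  solve Keq expr → x = 0.006072; check Q = 2.0320e+04
Then remove 0.01004 M of D.
Step 3:
                  B         D
  init     0.001245   0.02145
  Δ       -2.1486e-04 1.0743e-04
  eq        0.00103   0.02156
  solve Keq expr → x = 1.0743e-04; check Q = 2.0320e+04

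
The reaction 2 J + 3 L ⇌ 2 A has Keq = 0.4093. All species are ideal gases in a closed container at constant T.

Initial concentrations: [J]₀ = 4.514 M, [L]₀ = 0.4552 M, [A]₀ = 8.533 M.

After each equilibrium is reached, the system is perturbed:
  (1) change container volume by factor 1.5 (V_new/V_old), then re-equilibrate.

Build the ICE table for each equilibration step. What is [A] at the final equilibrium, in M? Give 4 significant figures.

[A]_eq = 4.845 M

Q₀ = 37.89 vs Keq = 0.4093 ⇒ Q>K, reverse
Step 1:
                   J          L          A
  Initial      4.514     0.4552      8.533
  Change      0.8399       1.26    -0.8399
  Equil        5.354      1.715      7.693
  solve Keq expr → x = -0.4199; check Q = 0.4093
Then change container volume by factor 1.5 (V_new/V_old).
Step 2:
                   J          L          A
  Initial      3.569      1.143      5.129
  Change      0.2838     0.4257    -0.2838
  Equil        3.853      1.569      4.845
  solve Keq expr → x = -0.1419; check Q = 0.4093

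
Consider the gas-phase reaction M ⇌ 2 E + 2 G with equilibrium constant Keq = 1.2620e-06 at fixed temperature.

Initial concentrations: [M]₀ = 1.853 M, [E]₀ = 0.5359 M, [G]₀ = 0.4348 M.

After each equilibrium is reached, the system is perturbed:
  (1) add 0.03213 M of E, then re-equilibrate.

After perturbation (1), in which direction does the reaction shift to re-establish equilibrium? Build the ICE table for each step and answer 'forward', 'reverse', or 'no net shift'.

Direction: reverse

Q₀ = 0.0293 vs Keq = 1.2620e-06 ⇒ Q>K, reverse
Step 1:
                    M           E           G
  init          1.853      0.5359      0.4348
  Δ            0.2104     -0.4208     -0.4208
  eq            2.063      0.1151     0.01402
  solve Keq expr → x = -0.2104; check Q = 1.2620e-06
Then add 0.03213 M of E.
Step 2:
                    M           E           G
  init          2.063      0.1472     0.01402
  Δ           0.00142   -0.002839   -0.002839
  eq            2.065      0.1444     0.01118
  solve Keq expr → x = -0.00142; check Q = 1.2620e-06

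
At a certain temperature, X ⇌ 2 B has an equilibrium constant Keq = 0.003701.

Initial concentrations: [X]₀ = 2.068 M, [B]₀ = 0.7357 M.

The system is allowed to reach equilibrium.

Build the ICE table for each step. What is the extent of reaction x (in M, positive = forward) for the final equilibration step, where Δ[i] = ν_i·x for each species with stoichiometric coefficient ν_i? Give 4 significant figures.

Q₀ = 0.2617 vs Keq = 0.003701 ⇒ Q>K, reverse
Step 1:
                   X          B
  I            2.068     0.7357
  C           0.3208    -0.6417
  E            2.389    0.09403
  solve Keq expr → x = -0.3208; check Q = 0.003701

x = -0.3208 M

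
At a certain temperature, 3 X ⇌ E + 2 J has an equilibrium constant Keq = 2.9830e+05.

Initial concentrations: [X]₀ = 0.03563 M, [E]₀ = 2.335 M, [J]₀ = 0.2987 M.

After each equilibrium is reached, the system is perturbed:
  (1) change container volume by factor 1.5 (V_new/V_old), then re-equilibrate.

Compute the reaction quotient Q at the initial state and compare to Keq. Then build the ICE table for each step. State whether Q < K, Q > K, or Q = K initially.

Q₀ = 4606; Q < K (proceeds forward)

Q₀ = 4606 vs Keq = 2.9830e+05 ⇒ Q<K, forward
Step 1:
                  X         E         J
  init      0.03563     2.335    0.2987
  Δ         -0.0264    0.0088    0.0176
  eq       0.009229     2.344    0.3163
  solve Keq expr → x = 0.0088; check Q = 2.9830e+05
Then change container volume by factor 1.5 (V_new/V_old).
Step 2:
                  X         E         J
  init     0.006153     1.563    0.2109
  Δ               0         0         0
  eq       0.006153     1.563    0.2109
  solve Keq expr → x = 0; check Q = 2.9830e+05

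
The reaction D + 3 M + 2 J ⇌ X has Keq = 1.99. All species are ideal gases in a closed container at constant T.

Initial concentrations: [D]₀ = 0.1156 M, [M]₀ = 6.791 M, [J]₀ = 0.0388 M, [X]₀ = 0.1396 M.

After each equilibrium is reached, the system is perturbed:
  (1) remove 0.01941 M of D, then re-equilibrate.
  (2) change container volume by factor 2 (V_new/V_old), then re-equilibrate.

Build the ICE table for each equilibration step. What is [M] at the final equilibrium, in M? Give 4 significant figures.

Q₀ = 2.561 vs Keq = 1.99 ⇒ Q>K, reverse
Step 1:
                   D          M          J          X
  Initial     0.1156      6.791     0.0388     0.1396
  Change    0.002199   0.006597   0.004398  -0.002199
  Equil       0.1178      6.798     0.0432     0.1374
  solve Keq expr → x = -0.002199; check Q = 1.99
Then remove 0.01941 M of D.
Step 2:
                   D          M          J          X
  Initial    0.09839      6.798     0.0432     0.1374
  Change    0.001668   0.005005   0.003337  -0.001668
  Equil       0.1001      6.803    0.04653     0.1357
  solve Keq expr → x = -0.001668; check Q = 1.99
Then change container volume by factor 2 (V_new/V_old).
Step 3:
                   D          M          J          X
  Initial    0.05003      3.401    0.02327    0.06787
  Change     0.02761    0.08283    0.05522   -0.02761
  Equil      0.07764      3.484    0.07849    0.04026
  solve Keq expr → x = -0.02761; check Q = 1.99

[M]_eq = 3.484 M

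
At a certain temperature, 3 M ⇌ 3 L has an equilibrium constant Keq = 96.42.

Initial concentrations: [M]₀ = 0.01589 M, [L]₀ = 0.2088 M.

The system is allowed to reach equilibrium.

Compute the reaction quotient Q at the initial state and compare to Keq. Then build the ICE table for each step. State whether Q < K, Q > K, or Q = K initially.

Q₀ = 2269; Q > K (proceeds reverse)

Q₀ = 2269 vs Keq = 96.42 ⇒ Q>K, reverse
Step 1:
                    M           L
  init        0.01589      0.2088
  Δ           0.02434    -0.02434
  eq          0.04023      0.1845
  solve Keq expr → x = -0.008112; check Q = 96.42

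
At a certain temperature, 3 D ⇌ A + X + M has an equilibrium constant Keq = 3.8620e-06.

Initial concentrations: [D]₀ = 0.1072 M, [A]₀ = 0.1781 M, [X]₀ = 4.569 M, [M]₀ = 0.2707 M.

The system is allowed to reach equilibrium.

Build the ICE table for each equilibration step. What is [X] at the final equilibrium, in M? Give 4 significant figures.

[X]_eq = 4.391 M

Q₀ = 178.8 vs Keq = 3.8620e-06 ⇒ Q>K, reverse
Step 1:
                    D           A           X           M
  Initial      0.1072      0.1781       4.569      0.2707
  Change       0.5343     -0.1781     -0.1781     -0.1781
  Equil        0.6415  2.5073e-06       4.391      0.0926
  solve Keq expr → x = -0.1781; check Q = 3.8620e-06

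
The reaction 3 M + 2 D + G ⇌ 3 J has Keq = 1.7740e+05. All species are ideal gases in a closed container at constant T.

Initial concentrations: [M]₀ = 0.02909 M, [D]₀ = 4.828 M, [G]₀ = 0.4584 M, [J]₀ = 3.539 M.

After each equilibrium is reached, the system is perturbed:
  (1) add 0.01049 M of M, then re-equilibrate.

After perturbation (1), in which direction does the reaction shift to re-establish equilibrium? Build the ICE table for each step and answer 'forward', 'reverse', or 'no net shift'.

Direction: forward

Q₀ = 1.6851e+05 vs Keq = 1.7740e+05 ⇒ Q<K, forward
Step 1:
                    M           D           G           J
  I           0.02909       4.828      0.4584       3.539
  C       -4.8558e-04 -3.2372e-04 -1.6186e-04  4.8558e-04
  E            0.0286       4.828      0.4582       3.539
  solve Keq expr → x = 1.6186e-04; check Q = 1.7740e+05
Then add 0.01049 M of M.
Step 2:
                    M           D           G           J
  I           0.03909       4.828      0.4582       3.539
  C          -0.01031   -0.006872   -0.003436     0.01031
  E           0.02879       4.821      0.4548        3.55
  solve Keq expr → x = 0.003436; check Q = 1.7740e+05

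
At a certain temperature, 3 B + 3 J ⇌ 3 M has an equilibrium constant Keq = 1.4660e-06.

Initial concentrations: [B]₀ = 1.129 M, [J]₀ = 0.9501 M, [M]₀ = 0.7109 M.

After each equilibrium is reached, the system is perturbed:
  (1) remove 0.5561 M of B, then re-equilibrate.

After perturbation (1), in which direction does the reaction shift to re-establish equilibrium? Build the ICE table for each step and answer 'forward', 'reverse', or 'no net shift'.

Q₀ = 0.2911 vs Keq = 1.4660e-06 ⇒ Q>K, reverse
Step 1:
                    B           J           M
  I             1.129      0.9501      0.7109
  C            0.6775      0.6775     -0.6775
  E             1.806       1.628      0.0334
  solve Keq expr → x = -0.2258; check Q = 1.4660e-06
Then remove 0.5561 M of B.
Step 2:
                    B           J           M
  I              1.25       1.628      0.0334
  C          0.009955    0.009955   -0.009955
  E              1.26       1.638     0.02345
  solve Keq expr → x = -0.003318; check Q = 1.4660e-06

Direction: reverse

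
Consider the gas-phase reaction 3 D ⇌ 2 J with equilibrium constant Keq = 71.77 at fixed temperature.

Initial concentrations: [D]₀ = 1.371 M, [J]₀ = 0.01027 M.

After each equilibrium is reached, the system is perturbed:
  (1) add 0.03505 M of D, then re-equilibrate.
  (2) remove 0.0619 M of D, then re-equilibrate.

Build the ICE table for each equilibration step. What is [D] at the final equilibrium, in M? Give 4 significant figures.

[D]_eq = 0.2024 M

Q₀ = 4.0929e-05 vs Keq = 71.77 ⇒ Q<K, forward
Step 1:
                   D          J
  Initial      1.371    0.01027
  Change      -1.166     0.7772
  Equil       0.2052     0.7875
  solve Keq expr → x = 0.3886; check Q = 71.77
Then add 0.03505 M of D.
Step 2:
                   D          J
  Initial     0.2402     0.7875
  Change    -0.03143    0.02095
  Equil       0.2088     0.8084
  solve Keq expr → x = 0.01048; check Q = 71.77
Then remove 0.0619 M of D.
Step 3:
                   D          J
  Initial     0.1469     0.8084
  Change     0.05548   -0.03699
  Equil       0.2024     0.7714
  solve Keq expr → x = -0.01849; check Q = 71.77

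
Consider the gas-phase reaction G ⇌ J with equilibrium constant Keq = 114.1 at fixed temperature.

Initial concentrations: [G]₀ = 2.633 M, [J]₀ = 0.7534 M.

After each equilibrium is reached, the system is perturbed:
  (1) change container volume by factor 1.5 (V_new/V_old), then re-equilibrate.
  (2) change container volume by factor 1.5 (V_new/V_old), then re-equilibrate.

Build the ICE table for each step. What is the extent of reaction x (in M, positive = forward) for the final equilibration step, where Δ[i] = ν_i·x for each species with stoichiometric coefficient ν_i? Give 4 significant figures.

x = 0 M

Q₀ = 0.2861 vs Keq = 114.1 ⇒ Q<K, forward
Step 1:
                   G          J
  init         2.633     0.7534
  Δ           -2.604      2.604
  eq         0.02942      3.357
  solve Keq expr → x = 2.604; check Q = 114.1
Then change container volume by factor 1.5 (V_new/V_old).
Step 2:
                   G          J
  init       0.01961      2.238
  Δ                0          0
  eq         0.01961      2.238
  solve Keq expr → x = 0; check Q = 114.1
Then change container volume by factor 1.5 (V_new/V_old).
Step 3:
                   G          J
  init       0.01308      1.492
  Δ                0          0
  eq         0.01308      1.492
  solve Keq expr → x = 0; check Q = 114.1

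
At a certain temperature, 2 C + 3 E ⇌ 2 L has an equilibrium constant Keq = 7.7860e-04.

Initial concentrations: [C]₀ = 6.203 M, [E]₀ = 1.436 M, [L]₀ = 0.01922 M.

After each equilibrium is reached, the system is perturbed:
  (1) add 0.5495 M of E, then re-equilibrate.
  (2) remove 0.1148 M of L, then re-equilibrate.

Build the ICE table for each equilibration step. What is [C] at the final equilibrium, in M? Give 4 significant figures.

[C]_eq = 5.83 M

Q₀ = 3.2422e-06 vs Keq = 7.7860e-04 ⇒ Q<K, forward
Step 1:
                  C         E         L
  init        6.203     1.436   0.01922
  Δ         -0.1886   -0.2829    0.1886
  eq          6.014     1.153    0.2078
  solve Keq expr → x = 0.09429; check Q = 7.7860e-04
Then add 0.5495 M of E.
Step 2:
                  C         E         L
  init        6.014     1.703    0.2078
  Δ         -0.1076   -0.1614    0.1076
  eq          5.907     1.541    0.3154
  solve Keq expr → x = 0.05378; check Q = 7.7860e-04
Then remove 0.1148 M of L.
Step 3:
                  C         E         L
  init        5.907     1.541    0.2006
  Δ        -0.07657   -0.1149   0.07657
  eq           5.83     1.426    0.2771
  solve Keq expr → x = 0.03829; check Q = 7.7860e-04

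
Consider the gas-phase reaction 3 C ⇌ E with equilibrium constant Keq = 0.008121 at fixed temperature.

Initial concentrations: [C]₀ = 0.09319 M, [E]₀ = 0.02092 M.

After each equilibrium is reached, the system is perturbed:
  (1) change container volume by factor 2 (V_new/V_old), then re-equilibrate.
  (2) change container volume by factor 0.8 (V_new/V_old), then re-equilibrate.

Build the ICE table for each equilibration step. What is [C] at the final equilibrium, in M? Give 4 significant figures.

Q₀ = 25.85 vs Keq = 0.008121 ⇒ Q>K, reverse
Step 1:
                  C         E
  I         0.09319   0.02092
  C         0.06267  -0.02089
  E          0.1559 3.0746e-05
  solve Keq expr → x = -0.02089; check Q = 0.008121
Then change container volume by factor 2 (V_new/V_old).
Step 2:
                  C         E
  I         0.07793 1.5373e-05
  C       3.4574e-05 -1.1525e-05
  E         0.07796 3.8484e-06
  solve Keq expr → x = -1.1525e-05; check Q = 0.008121
Then change container volume by factor 0.8 (V_new/V_old).
Step 3:
                  C         E
  I         0.09745 4.8105e-06
  C       -8.1121e-06 2.7040e-06
  E         0.09745 7.5146e-06
  solve Keq expr → x = 2.7040e-06; check Q = 0.008121

[C]_eq = 0.09745 M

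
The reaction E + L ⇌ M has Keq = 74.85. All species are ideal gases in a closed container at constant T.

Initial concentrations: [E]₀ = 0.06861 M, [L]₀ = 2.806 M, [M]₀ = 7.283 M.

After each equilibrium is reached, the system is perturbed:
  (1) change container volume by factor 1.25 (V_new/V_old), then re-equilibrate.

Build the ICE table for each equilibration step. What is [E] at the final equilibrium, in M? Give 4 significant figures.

[E]_eq = 0.0351 M

Q₀ = 37.83 vs Keq = 74.85 ⇒ Q<K, forward
Step 1:
                   E          L          M
  I          0.06861      2.806      7.283
  C         -0.03336   -0.03336    0.03336
  E          0.03525      2.773      7.316
  solve Keq expr → x = 0.03336; check Q = 74.85
Then change container volume by factor 1.25 (V_new/V_old).
Step 2:
                   E          L          M
  I           0.0282      2.218      5.853
  C           0.0069     0.0069    -0.0069
  E           0.0351      2.225      5.846
  solve Keq expr → x = -0.0069; check Q = 74.85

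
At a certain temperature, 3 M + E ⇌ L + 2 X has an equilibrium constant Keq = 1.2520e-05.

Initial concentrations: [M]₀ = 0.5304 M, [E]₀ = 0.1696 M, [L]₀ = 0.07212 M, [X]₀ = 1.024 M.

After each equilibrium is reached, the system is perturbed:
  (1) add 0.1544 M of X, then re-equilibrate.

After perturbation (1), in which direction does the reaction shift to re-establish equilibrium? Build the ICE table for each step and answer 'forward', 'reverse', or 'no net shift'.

Direction: reverse

Q₀ = 2.988 vs Keq = 1.2520e-05 ⇒ Q>K, reverse
Step 1:
                    M           E           L           X
  init         0.5304      0.1696     0.07212       1.024
  Δ            0.2164     0.07212    -0.07212     -0.1442
  eq           0.7468      0.2417  1.6282e-06      0.8798
  solve Keq expr → x = -0.07212; check Q = 1.2520e-05
Then add 0.1544 M of X.
Step 2:
                    M           E           L           X
  init         0.7468      0.2417  1.6282e-06       1.034
  Δ        1.3497e-06  4.4988e-07 -4.4988e-07 -8.9977e-07
  eq           0.7468      0.2417  1.1784e-06       1.034
  solve Keq expr → x = -4.4988e-07; check Q = 1.2520e-05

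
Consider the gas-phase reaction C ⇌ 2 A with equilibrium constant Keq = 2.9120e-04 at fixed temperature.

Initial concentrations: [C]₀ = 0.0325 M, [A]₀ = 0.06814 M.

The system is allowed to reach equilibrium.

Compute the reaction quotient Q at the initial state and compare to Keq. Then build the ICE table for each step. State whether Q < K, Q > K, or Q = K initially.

Q₀ = 0.1429; Q > K (proceeds reverse)

Q₀ = 0.1429 vs Keq = 2.9120e-04 ⇒ Q>K, reverse
Step 1:
                  C         A
  I          0.0325   0.06814
  C          0.0319  -0.06381
  E          0.0644  0.004331
  solve Keq expr → x = -0.0319; check Q = 2.9120e-04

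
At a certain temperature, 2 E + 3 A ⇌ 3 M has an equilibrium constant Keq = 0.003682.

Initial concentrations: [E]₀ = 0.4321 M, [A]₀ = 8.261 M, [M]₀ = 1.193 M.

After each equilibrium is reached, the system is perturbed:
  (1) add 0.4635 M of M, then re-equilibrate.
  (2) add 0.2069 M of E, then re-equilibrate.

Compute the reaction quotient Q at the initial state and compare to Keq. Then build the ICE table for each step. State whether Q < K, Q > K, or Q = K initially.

Q₀ = 0.01613 vs Keq = 0.003682 ⇒ Q>K, reverse
Step 1:
                  E         A         M
  Initial    0.4321     8.261     1.193
  Change     0.1701    0.2552   -0.2552
  Equil      0.6022     8.516    0.9378
  solve Keq expr → x = -0.08506; check Q = 0.003682
Then add 0.4635 M of M.
Step 2:
                  E         A         M
  Initial    0.6022     8.516     1.401
  Change     0.1723    0.2585   -0.2585
  Equil      0.7746     8.775     1.143
  solve Keq expr → x = -0.08617; check Q = 0.003682
Then add 0.2069 M of E.
Step 3:
                  E         A         M
  Initial    0.9815     8.775     1.143
  Change   -0.07407   -0.1111    0.1111
  Equil      0.9074     8.664     1.254
  solve Keq expr → x = 0.03703; check Q = 0.003682

Q₀ = 0.01613; Q > K (proceeds reverse)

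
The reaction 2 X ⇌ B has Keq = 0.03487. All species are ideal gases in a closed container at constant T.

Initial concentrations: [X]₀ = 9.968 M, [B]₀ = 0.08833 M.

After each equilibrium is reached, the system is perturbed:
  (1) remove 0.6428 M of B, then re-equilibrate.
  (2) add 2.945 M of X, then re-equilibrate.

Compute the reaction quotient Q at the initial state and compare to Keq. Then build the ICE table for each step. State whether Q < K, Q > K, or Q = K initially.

Q₀ = 8.8898e-04 vs Keq = 0.03487 ⇒ Q<K, forward
Step 1:
                   X          B
  Initial      9.968    0.08833
  Change      -3.107      1.553
  Equil        6.861      1.642
  solve Keq expr → x = 1.553; check Q = 0.03487
Then remove 0.6428 M of B.
Step 2:
                   X          B
  Initial      6.861     0.9988
  Change     -0.6731     0.3365
  Equil        6.188      1.335
  solve Keq expr → x = 0.3365; check Q = 0.03487
Then add 2.945 M of X.
Step 3:
                   X          B
  Initial      9.133      1.335
  Change      -1.448     0.7241
  Equil        7.685      2.059
  solve Keq expr → x = 0.7241; check Q = 0.03487

Q₀ = 8.8898e-04; Q < K (proceeds forward)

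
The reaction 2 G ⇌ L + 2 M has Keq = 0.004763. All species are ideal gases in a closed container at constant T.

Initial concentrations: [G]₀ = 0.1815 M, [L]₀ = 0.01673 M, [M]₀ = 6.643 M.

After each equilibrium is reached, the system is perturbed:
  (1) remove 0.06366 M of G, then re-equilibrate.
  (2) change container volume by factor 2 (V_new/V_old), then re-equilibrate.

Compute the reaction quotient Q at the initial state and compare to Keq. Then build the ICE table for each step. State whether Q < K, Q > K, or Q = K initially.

Q₀ = 22.41; Q > K (proceeds reverse)

Q₀ = 22.41 vs Keq = 0.004763 ⇒ Q>K, reverse
Step 1:
                    G           L           M
  Initial      0.1815     0.01673       6.643
  Change      0.03345    -0.01672    -0.03345
  Equil        0.2149  5.0375e-06        6.61
  solve Keq expr → x = -0.01672; check Q = 0.004763
Then remove 0.06366 M of G.
Step 2:
                    G           L           M
  Initial      0.1513  5.0375e-06        6.61
  Change   5.0836e-06 -2.5418e-06 -5.0836e-06
  Equil        0.1513  2.4957e-06        6.61
  solve Keq expr → x = -2.5418e-06; check Q = 0.004763
Then change container volume by factor 2 (V_new/V_old).
Step 3:
                    G           L           M
  Initial     0.07565  1.2478e-06       3.305
  Change  -2.4953e-06  1.2477e-06  2.4953e-06
  Equil       0.07565  2.4955e-06       3.305
  solve Keq expr → x = 1.2477e-06; check Q = 0.004763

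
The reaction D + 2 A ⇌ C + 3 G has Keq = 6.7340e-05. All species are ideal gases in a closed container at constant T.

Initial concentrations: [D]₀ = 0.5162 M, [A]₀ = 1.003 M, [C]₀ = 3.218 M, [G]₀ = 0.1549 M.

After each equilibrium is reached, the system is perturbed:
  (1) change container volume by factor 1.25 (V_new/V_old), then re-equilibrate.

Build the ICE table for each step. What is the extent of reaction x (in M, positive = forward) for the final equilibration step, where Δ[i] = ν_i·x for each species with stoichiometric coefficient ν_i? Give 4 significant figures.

Q₀ = 0.02303 vs Keq = 6.7340e-05 ⇒ Q>K, reverse
Step 1:
                  D         A         C         G
  init       0.5162     1.003     3.218    0.1549
  Δ         0.04358   0.08716  -0.04358   -0.1307
  eq         0.5598      1.09     3.174   0.02417
  solve Keq expr → x = -0.04358; check Q = 6.7340e-05
Then change container volume by factor 1.25 (V_new/V_old).
Step 2:
                  D         A         C         G
  init       0.4478    0.8721      2.54   0.01933
  Δ       -4.8944e-04 -9.7887e-04 4.8944e-04  0.001468
  eq         0.4473    0.8711      2.54    0.0208
  solve Keq expr → x = 4.8944e-04; check Q = 6.7340e-05

x = 4.8944e-04 M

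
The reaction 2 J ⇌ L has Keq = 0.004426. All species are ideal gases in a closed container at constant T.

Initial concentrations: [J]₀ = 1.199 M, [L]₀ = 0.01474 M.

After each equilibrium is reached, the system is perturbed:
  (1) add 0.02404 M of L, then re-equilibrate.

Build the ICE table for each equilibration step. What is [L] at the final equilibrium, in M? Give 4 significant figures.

Q₀ = 0.01025 vs Keq = 0.004426 ⇒ Q>K, reverse
Step 1:
                  J         L
  I           1.199   0.01474
  C          0.0164 -0.008202
  E           1.215  0.006538
  solve Keq expr → x = -0.008202; check Q = 0.004426
Then add 0.02404 M of L.
Step 2:
                  J         L
  I           1.215   0.03058
  C         0.04705  -0.02352
  E           1.262  0.007054
  solve Keq expr → x = -0.02352; check Q = 0.004426

[L]_eq = 0.007054 M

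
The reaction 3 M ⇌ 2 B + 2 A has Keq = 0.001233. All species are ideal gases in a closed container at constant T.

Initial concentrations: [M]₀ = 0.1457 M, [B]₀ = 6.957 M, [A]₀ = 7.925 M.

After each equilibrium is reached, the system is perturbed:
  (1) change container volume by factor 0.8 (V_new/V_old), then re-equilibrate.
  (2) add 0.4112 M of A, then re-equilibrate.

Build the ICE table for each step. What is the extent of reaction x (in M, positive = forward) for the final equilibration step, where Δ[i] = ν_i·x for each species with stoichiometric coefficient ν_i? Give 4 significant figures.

Q₀ = 9.8280e+05 vs Keq = 0.001233 ⇒ Q>K, reverse
Step 1:
                    M           B           A
  init         0.1457       6.957       7.925
  Δ             9.464      -6.309      -6.309
  eq             9.61      0.6475       1.616
  solve Keq expr → x = -3.155; check Q = 0.001233
Then change container volume by factor 0.8 (V_new/V_old).
Step 2:
                    M           B           A
  init          12.01      0.8094       2.019
  Δ           0.08496    -0.05664    -0.05664
  eq             12.1      0.7528       1.963
  solve Keq expr → x = -0.02832; check Q = 0.001233
Then add 0.4112 M of A.
Step 3:
                    M           B           A
  init           12.1      0.7528       2.374
  Δ            0.1403    -0.09355    -0.09355
  eq            12.24      0.6592        2.28
  solve Keq expr → x = -0.04677; check Q = 0.001233

x = -0.04677 M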